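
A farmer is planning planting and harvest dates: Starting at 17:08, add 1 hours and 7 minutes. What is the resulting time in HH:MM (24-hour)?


Start time: 17:08
Adding: 1 hours 7 minutes
Minutes: 8 + 7 = 15
Hours: 17 + 1 + 0 = 18
Result: 18:15

18:15


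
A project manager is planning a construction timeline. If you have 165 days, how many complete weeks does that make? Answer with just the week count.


Total days: 165
Days per week: 7
Division: 165 / 7 = 23 remainder 4
Complete weeks: 23
Remaining days: 4

23


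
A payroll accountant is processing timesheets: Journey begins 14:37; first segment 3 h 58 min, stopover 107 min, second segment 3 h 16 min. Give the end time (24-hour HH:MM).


Depart: 14:37
Leg 1: +238 min -> 18:35
Layover: +107 min -> 20:22
Leg 2: +196 min -> 23:38
Total travel: 541 minutes = 9h 1m
Arrival: 23:38

23:38


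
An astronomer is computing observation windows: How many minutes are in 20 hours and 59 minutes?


Hours: 20
Minutes: 59
Convert hours to minutes: 20 x 60 = 1200
Add remaining minutes: 1200 + 59 = 1259

1259


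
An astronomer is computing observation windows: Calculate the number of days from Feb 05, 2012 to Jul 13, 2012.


Start date: 2012-02-05
End date: 2012-07-13
Feb 2012: +25 days
Mar 2012: +31 days
Apr 2012: +30 days
... (3 more months)
Total: 159 days

159


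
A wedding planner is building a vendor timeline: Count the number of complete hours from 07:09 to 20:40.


Start: 07:09
End: 20:40
Hour difference: 20 - 7 = 13 hours
Minute difference: 40 - 9 = 31 minutes
Total minutes: 811
Complete hours: 811 / 60 = 13 (remainder 31)

13


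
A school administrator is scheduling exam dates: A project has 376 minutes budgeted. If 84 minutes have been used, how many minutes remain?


Total budget: 376 minutes
Time used: 84 minutes
Remaining: 376 - 84 = 292 minutes
Percent used: 22.3%
Percent remaining: 77.7%

292


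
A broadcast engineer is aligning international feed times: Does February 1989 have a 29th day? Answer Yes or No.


Year: 1989
Divisible by 4? 1989 / 4 = 497.25 -> No
Not divisible by 4, so NOT a leap year

No


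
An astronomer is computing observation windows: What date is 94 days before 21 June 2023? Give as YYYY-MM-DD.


Start: 2023-06-21
Subtracting 94 days
Days already passed in June: 21
After going back through June: 73 more days to subtract
May 2023: 31 days, 42 remaining
April 2023: 30 days, 12 remaining
March 2023 has 31 days, need 12
Result: 2023-03-19

2023-03-19


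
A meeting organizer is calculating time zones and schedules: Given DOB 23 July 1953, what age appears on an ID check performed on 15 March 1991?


Birth: 1953-07-23
Reference: 1991-03-15
Year difference: 1991 - 1953 = 38
Has birthday (07-23) occurred by 03-15? No
Birthday not yet reached this year -> subtract 1
Age in full years: 37

37


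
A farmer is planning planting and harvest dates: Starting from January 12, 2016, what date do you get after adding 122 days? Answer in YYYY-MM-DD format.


Start: 2016-01-12
Adding 122 days
Days remaining in January: 19
After January: 103 days still to add
February 2016: 29 days, 74 remaining
March 2016: 31 days, 43 remaining
April 2016: 30 days, 13 remaining
May 2016 has 31 days, need 13
Result: 2016-05-13

2016-05-13


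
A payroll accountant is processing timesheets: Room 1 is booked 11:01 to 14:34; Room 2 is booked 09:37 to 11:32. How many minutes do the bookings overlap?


Interval A: [661, 874] minutes from midnight
Interval B: [577, 692] minutes from midnight
Overlap start = max(661, 577) = 661
Overlap end = min(874, 692) = 692
Overlap = 692 - 661 = 31 minutes

31


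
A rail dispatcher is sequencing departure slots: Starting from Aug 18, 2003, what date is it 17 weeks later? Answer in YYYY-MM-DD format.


Start: 2003-08-18
Weeks to add: 17
Convert to days: 17 x 7 = 119 days
Add 119 days to 2003-08-18
Result: 2003-12-15

2003-12-15


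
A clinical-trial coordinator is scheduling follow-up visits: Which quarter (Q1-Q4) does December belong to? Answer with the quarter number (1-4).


Month: December (month 12)
Q1: January-March (months 1-3)
Q2: April-June (months 4-6)
Q3: July-September (months 7-9)
Q4: October-December (months 10-12)
Month 12 falls in Q4

4


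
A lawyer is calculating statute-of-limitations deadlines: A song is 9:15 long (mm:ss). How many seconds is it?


Minutes: 9
Extra seconds: 15
Seconds per minute: 60
Minutes to seconds: 9 x 60 = 540
Total: 540 + 15 = 555

555


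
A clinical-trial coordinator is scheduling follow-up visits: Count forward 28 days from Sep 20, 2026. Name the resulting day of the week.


Start: 2026-09-20 (Sunday)
Step 1 - find target date: add 28 days
  2026-09-20 + 28 days = 2026-10-18
Step 2 - day of week:
  28 mod 7 = 0
  Sunday + 0 days -> Sunday
Result: Sunday (2026-10-18)

Sunday


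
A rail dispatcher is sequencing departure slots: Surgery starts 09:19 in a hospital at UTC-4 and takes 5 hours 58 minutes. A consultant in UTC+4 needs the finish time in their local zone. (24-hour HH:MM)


Start: 09:19 in UTC-4
Step 1 - add duration:
  minutes: 19 + 58 = 77 (carry 1h)
  hours: 9 + 5 + 1 = 15
  end in UTC-4: 15:17
Step 2 - convert UTC-4 -> UTC+4:
  offset difference: 4 - (-4) = 8 hours
  15 + (8) = 23 -> mod 24 = 23
Result: 23:17 in UTC+4

23:17


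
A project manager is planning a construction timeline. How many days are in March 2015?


Month: March
Year: 2015
March is a 31-day month
Total: 31 days

31


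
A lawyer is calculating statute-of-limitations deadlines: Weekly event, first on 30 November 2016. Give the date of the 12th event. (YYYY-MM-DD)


First occurrence: 2016-11-30 (occurrence 1)
Each occurrence is 7 days after the previous.
Occurrence 12 is 11 weeks after the first.
11 weeks = 77 days
2016-11-30 + 77 days = 2017-02-15

2017-02-15


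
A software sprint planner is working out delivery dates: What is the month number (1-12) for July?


Calendar month order:
6. June
7. July <--
8. August
July is month number 7

7


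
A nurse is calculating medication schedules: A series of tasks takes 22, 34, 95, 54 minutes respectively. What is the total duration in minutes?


Durations: 22, 34, 95, 54
Running sum: 22
+ 34 = 56
+ 95 = 151
+ 54 = 205
Total duration: 205 minutes
That is 3 hours and 25 minutes

205


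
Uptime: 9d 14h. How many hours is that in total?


Days: 9
Extra hours: 14
Hours per day: 24
Days to hours: 9 x 24 = 216
Total: 216 + 14 = 230

230


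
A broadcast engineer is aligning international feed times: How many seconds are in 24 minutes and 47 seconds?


Minutes: 24
Seconds: 47
Convert minutes to seconds: 24 x 60 = 1440
Add remaining seconds: 1440 + 47 = 1487

1487


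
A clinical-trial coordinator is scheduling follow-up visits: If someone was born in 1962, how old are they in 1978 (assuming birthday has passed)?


Birth year: 1962
Current year: 1978
Age = current year - birth year
Age = 1978 - 1962 = 16

16


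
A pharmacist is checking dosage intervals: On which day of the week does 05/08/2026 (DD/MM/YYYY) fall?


Date: 2026-08-05
January 1, 2026 is a Thursday
Day of year: 217
Offset from Jan 1: 216 days
216 mod 7 = 6
Result: Wednesday

Wednesday


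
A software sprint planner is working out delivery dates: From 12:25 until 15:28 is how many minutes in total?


Start time: 12:25 = 745 minutes from midnight
End time: 15:28 = 928 minutes from midnight
Difference: 928 - 745 = 183 minutes
That is 3 hours and 3 minutes

183


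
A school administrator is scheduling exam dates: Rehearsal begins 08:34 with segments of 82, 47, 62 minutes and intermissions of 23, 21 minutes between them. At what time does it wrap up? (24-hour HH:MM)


Start: 08:34 = 514 min from midnight
  after task 1 (82 min): 09:56
  after break (23 min): 10:19
  after task 2 (47 min): 11:06
  after break (21 min): 11:27
  after task 3 (62 min): 12:29
Total elapsed: 235 minutes
End time: 12:29

12:29


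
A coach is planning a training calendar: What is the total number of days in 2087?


Year: 2087
Check leap year rules:
Divisible by 4? No
2087 is not a leap year
Days: 365

365


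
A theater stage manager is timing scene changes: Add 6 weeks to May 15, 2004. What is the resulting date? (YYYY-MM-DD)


Start: 2004-05-15
Weeks to add: 6
Convert to days: 6 x 7 = 42 days
Add 42 days to 2004-05-15
Result: 2004-06-26

2004-06-26


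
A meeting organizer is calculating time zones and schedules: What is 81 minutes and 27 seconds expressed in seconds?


Minutes: 81
Extra seconds: 27
Seconds per minute: 60
Minutes to seconds: 81 x 60 = 4860
Total: 4860 + 27 = 4887

4887


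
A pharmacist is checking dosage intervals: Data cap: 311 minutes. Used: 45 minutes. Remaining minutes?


Total budget: 311 minutes
Time used: 45 minutes
Remaining: 311 - 45 = 266 minutes
Percent used: 14.5%
Percent remaining: 85.5%

266


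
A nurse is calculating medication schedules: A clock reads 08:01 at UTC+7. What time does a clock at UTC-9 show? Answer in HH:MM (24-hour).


Local time: 08:01 at UTC+7 (offset 7h)
Target zone: UTC-9 (offset -9h)
Difference: -9 - (7) = -16 hours
Calculation: 8 + (-16) = -8
Wraparound: (-8) mod 24 = 16
Result: 16:01

16:01


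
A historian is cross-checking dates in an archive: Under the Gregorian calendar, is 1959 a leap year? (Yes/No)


Year: 1959
Divisible by 4? 1959 / 4 = 489.75 -> No
Not divisible by 4, so NOT a leap year

No


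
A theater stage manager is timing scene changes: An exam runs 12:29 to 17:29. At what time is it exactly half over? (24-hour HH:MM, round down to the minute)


Start time: 12:29 = 749 minutes from midnight
End time: 17:29 = 1049 minutes from midnight
Sum: 749 + 1049 = 1798
Midpoint: 1798 / 2 = 899 minutes
Convert: 899 / 60 = 14 hours, 59 minutes
Result: 14:59

14:59


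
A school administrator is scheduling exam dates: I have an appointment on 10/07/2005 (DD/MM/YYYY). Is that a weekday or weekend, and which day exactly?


Date: 2005-07-10
January 1, 2005 is a Saturday
Day of year: 191
Offset from Jan 1: 190 days
190 mod 7 = 1
Result: Sunday

Sunday


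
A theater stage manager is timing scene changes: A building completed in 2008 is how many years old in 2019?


Birth year: 2008
Current year: 2019
Age = current year - birth year
Age = 2019 - 2008 = 11

11


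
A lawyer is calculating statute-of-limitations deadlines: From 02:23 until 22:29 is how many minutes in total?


Start time: 02:23 = 143 minutes from midnight
End time: 22:29 = 1349 minutes from midnight
Difference: 1349 - 143 = 1206 minutes
That is 20 hours and 6 minutes

1206


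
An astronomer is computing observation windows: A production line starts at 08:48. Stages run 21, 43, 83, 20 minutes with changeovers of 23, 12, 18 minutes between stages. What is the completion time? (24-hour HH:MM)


Start: 08:48 = 528 min from midnight
  after task 1 (21 min): 09:09
  after break (23 min): 09:32
  after task 2 (43 min): 10:15
  after break (12 min): 10:27
  after task 3 (83 min): 11:50
  after break (18 min): 12:08
  after task 4 (20 min): 12:28
Total elapsed: 220 minutes
End time: 12:28

12:28


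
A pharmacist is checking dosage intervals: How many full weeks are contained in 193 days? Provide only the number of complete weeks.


Total days: 193
Days per week: 7
Division: 193 / 7 = 27 remainder 4
Complete weeks: 27
Remaining days: 4

27


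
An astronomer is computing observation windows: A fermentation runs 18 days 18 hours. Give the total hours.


Days: 18
Extra hours: 18
Hours per day: 24
Days to hours: 18 x 24 = 432
Total: 432 + 18 = 450

450


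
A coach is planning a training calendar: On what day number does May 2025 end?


Month: May
Year: 2025
May is a 31-day month
Total: 31 days

31


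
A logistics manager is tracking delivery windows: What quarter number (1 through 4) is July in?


Month: July (month 7)
Q1: January-March (months 1-3)
Q2: April-June (months 4-6)
Q3: July-September (months 7-9)
Q4: October-December (months 10-12)
Month 7 falls in Q3

3


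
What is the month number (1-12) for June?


Calendar month order:
5. May
6. June <--
7. July
June is month number 6

6


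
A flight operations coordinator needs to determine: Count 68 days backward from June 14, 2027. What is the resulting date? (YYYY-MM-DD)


Start: 2027-06-14
Subtracting 68 days
Days already passed in June: 14
After going back through June: 54 more days to subtract
May 2027: 31 days, 23 remaining
April 2027 has 30 days, need 23
Result: 2027-04-07

2027-04-07


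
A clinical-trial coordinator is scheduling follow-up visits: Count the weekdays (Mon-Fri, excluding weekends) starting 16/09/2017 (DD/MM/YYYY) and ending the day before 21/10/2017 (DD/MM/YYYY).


Start: 2017-09-16 (Saturday)
End (exclusive): 2017-10-21 (Saturday)
Total calendar days: 35
Full weeks: 35 // 7 = 5 -> 25 weekdays
Remaining 0 days starting on Saturday:
Total business days: 25 + 0 = 25

25


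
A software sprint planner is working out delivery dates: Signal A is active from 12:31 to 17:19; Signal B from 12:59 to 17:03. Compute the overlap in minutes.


Interval A: [751, 1039] minutes from midnight
Interval B: [779, 1023] minutes from midnight
Overlap start = max(751, 779) = 779
Overlap end = min(1039, 1023) = 1023
Overlap = 1023 - 779 = 244 minutes

244


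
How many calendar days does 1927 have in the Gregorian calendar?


Year: 1927
Check leap year rules:
Divisible by 4? No
1927 is not a leap year
Days: 365

365


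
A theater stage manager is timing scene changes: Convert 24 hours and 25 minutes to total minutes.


Hours: 24
Minutes: 25
Convert hours to minutes: 24 x 60 = 1440
Add remaining minutes: 1440 + 25 = 1465

1465


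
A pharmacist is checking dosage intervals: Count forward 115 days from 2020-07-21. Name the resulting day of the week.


Start: 2020-07-21 (Tuesday)
Step 1 - find target date: add 115 days
  2020-07-21 + 115 days = 2020-11-13
Step 2 - day of week:
  115 mod 7 = 3
  Tuesday + 3 days -> Friday
Result: Friday (2020-11-13)

Friday


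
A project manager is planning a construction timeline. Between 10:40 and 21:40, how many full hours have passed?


Start: 10:40
End: 21:40
Hour difference: 21 - 10 = 11 hours
Minute difference: 40 - 40 = 0 minutes
Total minutes: 660
Complete hours: 660 / 60 = 11 (remainder 0)

11


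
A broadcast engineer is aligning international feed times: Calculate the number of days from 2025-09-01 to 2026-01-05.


Start date: 2025-09-01
End date: 2026-01-05
Sep 2025: +30 days
Oct 2025: +31 days
Nov 2025: +30 days
Dec 2025: +31 days
Jan 2026: +4 days
Total: 126 days

126


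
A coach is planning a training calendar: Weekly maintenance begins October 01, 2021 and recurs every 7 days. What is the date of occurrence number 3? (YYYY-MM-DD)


First occurrence: 2021-10-01 (occurrence 1)
Each occurrence is 7 days after the previous.
Occurrence 3 is 2 weeks after the first.
2 weeks = 14 days
2021-10-01 + 14 days = 2021-10-15

2021-10-15


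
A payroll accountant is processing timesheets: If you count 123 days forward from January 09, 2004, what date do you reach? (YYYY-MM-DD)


Start: 2004-01-09
Adding 123 days
Days remaining in January: 22
After January: 101 days still to add
February 2004: 29 days, 72 remaining
March 2004: 31 days, 41 remaining
April 2004: 30 days, 11 remaining
May 2004 has 31 days, need 11
Result: 2004-05-11

2004-05-11


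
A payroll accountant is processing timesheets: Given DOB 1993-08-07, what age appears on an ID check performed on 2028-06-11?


Birth: 1993-08-07
Reference: 2028-06-11
Year difference: 2028 - 1993 = 35
Has birthday (08-07) occurred by 06-11? No
Birthday not yet reached this year -> subtract 1
Age in full years: 34

34


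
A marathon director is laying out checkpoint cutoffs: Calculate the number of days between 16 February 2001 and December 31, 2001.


Start: February 16, 2001
End: December 31, 2001
Days left in February: 12
March: 31
April: 30
May: 31
June: 30
... plus remaining months
Sum of remaining months: 306
Total: 12 + 306 = 318

318


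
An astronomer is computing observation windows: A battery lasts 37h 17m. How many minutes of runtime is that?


Hours: 37
Extra minutes: 17
Minutes per hour: 60
Hours to minutes: 37 x 60 = 2220
Total: 2220 + 17 = 2237

2237


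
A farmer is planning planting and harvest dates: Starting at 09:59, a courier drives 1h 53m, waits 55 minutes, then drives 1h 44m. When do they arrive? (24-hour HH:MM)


Depart: 09:59
Leg 1: +113 min -> 11:52
Layover: +55 min -> 12:47
Leg 2: +104 min -> 14:31
Total travel: 272 minutes = 4h 32m
Arrival: 14:31

14:31


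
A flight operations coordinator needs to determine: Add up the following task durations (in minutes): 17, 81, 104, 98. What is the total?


Durations: 17, 81, 104, 98
Running sum: 17
+ 81 = 98
+ 104 = 202
+ 98 = 300
Total duration: 300 minutes
That is 5 hours and 0 minutes

300


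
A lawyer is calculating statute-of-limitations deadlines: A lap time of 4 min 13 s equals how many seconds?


Minutes: 4
Seconds: 13
Convert minutes to seconds: 4 x 60 = 240
Add remaining seconds: 240 + 13 = 253

253


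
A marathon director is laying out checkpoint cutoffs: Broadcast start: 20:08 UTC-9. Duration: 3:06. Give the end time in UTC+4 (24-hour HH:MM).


Start: 20:08 in UTC-9
Step 1 - add duration:
  minutes: 8 + 6 = 14
  hours: 20 + 3 + 0 = 23
  end in UTC-9: 23:14
Step 2 - convert UTC-9 -> UTC+4:
  offset difference: 4 - (-9) = 13 hours
  23 + (13) = 36 -> mod 24 = 12
Result: 12:14 in UTC+4

12:14


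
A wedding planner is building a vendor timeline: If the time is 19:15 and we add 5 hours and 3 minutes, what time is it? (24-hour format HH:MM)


Start time: 19:15
Adding: 5 hours 3 minutes
Minutes: 15 + 3 = 18
Hours: 19 + 5 + 0 = 24
Hour wraparound: 24 mod 24 = 0
Result: 00:18

00:18


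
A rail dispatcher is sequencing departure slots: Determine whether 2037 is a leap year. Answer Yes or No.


Year: 2037
Divisible by 4? 2037 / 4 = 509.25 -> No
Not divisible by 4, so NOT a leap year

No


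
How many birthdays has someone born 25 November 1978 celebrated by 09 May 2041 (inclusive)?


Birth: 1978-11-25
Reference: 2041-05-09
Year difference: 2041 - 1978 = 63
Has birthday (11-25) occurred by 05-09? No
Birthday not yet reached this year -> subtract 1
Age in full years: 62

62


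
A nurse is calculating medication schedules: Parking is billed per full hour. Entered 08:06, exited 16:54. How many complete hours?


Start: 08:06
End: 16:54
Hour difference: 16 - 8 = 8 hours
Minute difference: 54 - 6 = 48 minutes
Total minutes: 528
Complete hours: 528 / 60 = 8 (remainder 48)

8


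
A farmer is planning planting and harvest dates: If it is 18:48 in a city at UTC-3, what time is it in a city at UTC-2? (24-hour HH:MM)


Local time: 18:48 at UTC-3 (offset -3h)
Target zone: UTC-2 (offset -2h)
Difference: -2 - (-3) = 1 hours
Calculation: 18 + (1) = 19
Result: 19:48

19:48


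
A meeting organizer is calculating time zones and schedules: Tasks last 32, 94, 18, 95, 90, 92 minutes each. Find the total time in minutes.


Durations: 32, 94, 18, 95, 90, 92
Running sum: 32
+ 94 = 126
+ 18 = 144
+ 95 = 239
+ 90 = 329
+ 92 = 421
Total duration: 421 minutes
That is 7 hours and 1 minutes

421


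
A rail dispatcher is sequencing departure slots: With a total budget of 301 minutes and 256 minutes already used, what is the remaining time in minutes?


Total budget: 301 minutes
Time used: 256 minutes
Remaining: 301 - 256 = 45 minutes
Percent used: 85.0%
Percent remaining: 15.0%

45


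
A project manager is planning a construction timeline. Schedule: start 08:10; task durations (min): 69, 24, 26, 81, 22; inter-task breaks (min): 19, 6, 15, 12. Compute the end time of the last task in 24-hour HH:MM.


Start: 08:10 = 490 min from midnight
  after task 1 (69 min): 09:19
  after break (19 min): 09:38
  after task 2 (24 min): 10:02
  after break (6 min): 10:08
  after task 3 (26 min): 10:34
  after break (15 min): 10:49
  after task 4 (81 min): 12:10
  after break (12 min): 12:22
  after task 5 (22 min): 12:44
Total elapsed: 274 minutes
End time: 12:44

12:44


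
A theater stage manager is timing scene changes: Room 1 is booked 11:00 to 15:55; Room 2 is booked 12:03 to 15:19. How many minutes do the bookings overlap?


Interval A: [660, 955] minutes from midnight
Interval B: [723, 919] minutes from midnight
Overlap start = max(660, 723) = 723
Overlap end = min(955, 919) = 919
Overlap = 919 - 723 = 196 minutes

196


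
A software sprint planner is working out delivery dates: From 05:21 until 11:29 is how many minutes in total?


Start time: 05:21 = 321 minutes from midnight
End time: 11:29 = 689 minutes from midnight
Difference: 689 - 321 = 368 minutes
That is 6 hours and 8 minutes

368


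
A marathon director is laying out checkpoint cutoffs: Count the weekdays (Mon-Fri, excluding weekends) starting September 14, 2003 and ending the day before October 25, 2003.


Start: 2003-09-14 (Sunday)
End (exclusive): 2003-10-25 (Saturday)
Total calendar days: 41
Full weeks: 41 // 7 = 5 -> 25 weekdays
Remaining 6 days starting on Sunday:
  Sun(-), Mon(w), Tue(w), Wed(w), Thu(w), Fri(w) -> 5 weekdays
Total business days: 25 + 5 = 30

30


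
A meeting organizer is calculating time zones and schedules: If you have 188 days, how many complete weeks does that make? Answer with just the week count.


Total days: 188
Days per week: 7
Division: 188 / 7 = 26 remainder 6
Complete weeks: 26
Remaining days: 6

26


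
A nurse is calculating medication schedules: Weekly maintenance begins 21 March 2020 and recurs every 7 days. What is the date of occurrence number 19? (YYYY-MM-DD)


First occurrence: 2020-03-21 (occurrence 1)
Each occurrence is 7 days after the previous.
Occurrence 19 is 18 weeks after the first.
18 weeks = 126 days
2020-03-21 + 126 days = 2020-07-25

2020-07-25


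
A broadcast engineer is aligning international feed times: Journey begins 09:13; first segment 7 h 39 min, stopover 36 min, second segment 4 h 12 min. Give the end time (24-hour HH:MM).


Depart: 09:13
Leg 1: +459 min -> 16:52
Layover: +36 min -> 17:28
Leg 2: +252 min -> 21:40
Total travel: 747 minutes = 12h 27m
Arrival: 21:40

21:40


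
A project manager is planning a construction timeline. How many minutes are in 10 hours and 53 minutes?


Hours: 10
Minutes: 53
Convert hours to minutes: 10 x 60 = 600
Add remaining minutes: 600 + 53 = 653

653


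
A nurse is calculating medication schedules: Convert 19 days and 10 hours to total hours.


Days: 19
Extra hours: 10
Hours per day: 24
Days to hours: 19 x 24 = 456
Total: 456 + 10 = 466

466


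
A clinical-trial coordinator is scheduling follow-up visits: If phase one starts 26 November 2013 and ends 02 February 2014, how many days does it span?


Start date: 2013-11-26
End date: 2014-02-02
Nov 2013: +5 days
Dec 2013: +31 days
Jan 2014: +31 days
Feb 2014: +1 days
Total: 68 days

68


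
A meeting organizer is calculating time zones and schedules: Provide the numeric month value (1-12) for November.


Calendar month order:
10. October
11. November <--
12. December
November is month number 11

11


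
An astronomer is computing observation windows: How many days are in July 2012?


Month: July
Year: 2012
July is a 31-day month
Total: 31 days

31


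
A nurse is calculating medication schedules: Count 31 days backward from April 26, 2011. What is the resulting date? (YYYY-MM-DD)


Start: 2011-04-26
Subtracting 31 days
Days already passed in April: 26
After going back through April: 5 more days to subtract
March 2011 has 31 days, need 5
Result: 2011-03-26

2011-03-26


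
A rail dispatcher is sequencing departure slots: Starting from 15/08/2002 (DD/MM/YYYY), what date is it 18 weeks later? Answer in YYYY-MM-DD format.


Start: 2002-08-15
Weeks to add: 18
Convert to days: 18 x 7 = 126 days
Add 126 days to 2002-08-15
Result: 2002-12-19

2002-12-19


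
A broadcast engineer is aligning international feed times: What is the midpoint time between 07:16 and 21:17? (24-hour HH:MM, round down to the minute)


Start time: 07:16 = 436 minutes from midnight
End time: 21:17 = 1277 minutes from midnight
Sum: 436 + 1277 = 1713
Midpoint: 1713 / 2 = 856 minutes
Convert: 856 / 60 = 14 hours, 16 minutes
Result: 14:16

14:16


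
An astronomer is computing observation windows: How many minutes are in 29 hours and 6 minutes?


Hours: 29
Extra minutes: 6
Minutes per hour: 60
Hours to minutes: 29 x 60 = 1740
Total: 1740 + 6 = 1746

1746


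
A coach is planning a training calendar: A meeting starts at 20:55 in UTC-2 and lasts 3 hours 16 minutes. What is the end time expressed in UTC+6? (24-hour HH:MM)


Start: 20:55 in UTC-2
Step 1 - add duration:
  minutes: 55 + 16 = 71 (carry 1h)
  hours: 20 + 3 + 1 = 24
  end in UTC-2: 00:11
Step 2 - convert UTC-2 -> UTC+6:
  offset difference: 6 - (-2) = 8 hours
  0 + (8) = 8 -> mod 24 = 8
Result: 08:11 in UTC+6

08:11


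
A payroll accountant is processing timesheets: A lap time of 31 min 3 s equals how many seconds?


Minutes: 31
Seconds: 3
Convert minutes to seconds: 31 x 60 = 1860
Add remaining seconds: 1860 + 3 = 1863

1863


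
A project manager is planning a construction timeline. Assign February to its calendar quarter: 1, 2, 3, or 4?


Month: February (month 2)
Q1: January-March (months 1-3)
Q2: April-June (months 4-6)
Q3: July-September (months 7-9)
Q4: October-December (months 10-12)
Month 2 falls in Q1

1


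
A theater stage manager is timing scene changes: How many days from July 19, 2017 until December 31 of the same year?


Start: July 19, 2017
End: December 31, 2017
Days left in July: 12
August: 31
September: 30
October: 31
November: 30
... plus remaining months
Sum of remaining months: 153
Total: 12 + 153 = 165

165


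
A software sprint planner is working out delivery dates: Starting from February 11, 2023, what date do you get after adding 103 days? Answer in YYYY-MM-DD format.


Start: 2023-02-11
Adding 103 days
Days remaining in February: 17
After February: 86 days still to add
March 2023: 31 days, 55 remaining
April 2023: 30 days, 25 remaining
May 2023 has 31 days, need 25
Result: 2023-05-25

2023-05-25


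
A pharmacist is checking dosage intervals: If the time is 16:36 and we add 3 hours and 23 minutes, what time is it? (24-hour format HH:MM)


Start time: 16:36
Adding: 3 hours 23 minutes
Minutes: 36 + 23 = 59
Hours: 16 + 3 + 0 = 19
Result: 19:59

19:59


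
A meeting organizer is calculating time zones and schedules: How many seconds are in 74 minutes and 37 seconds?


Minutes: 74
Extra seconds: 37
Seconds per minute: 60
Minutes to seconds: 74 x 60 = 4440
Total: 4440 + 37 = 4477

4477


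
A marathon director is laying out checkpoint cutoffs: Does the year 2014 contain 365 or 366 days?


Year: 2014
Check leap year rules:
Divisible by 4? No
2014 is not a leap year
Days: 365

365


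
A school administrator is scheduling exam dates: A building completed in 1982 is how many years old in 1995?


Birth year: 1982
Current year: 1995
Age = current year - birth year
Age = 1995 - 1982 = 13

13


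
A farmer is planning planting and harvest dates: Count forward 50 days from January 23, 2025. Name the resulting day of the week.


Start: 2025-01-23 (Thursday)
Step 1 - find target date: add 50 days
  2025-01-23 + 50 days = 2025-03-14
Step 2 - day of week:
  50 mod 7 = 1
  Thursday + 1 days -> Friday
Result: Friday (2025-03-14)

Friday


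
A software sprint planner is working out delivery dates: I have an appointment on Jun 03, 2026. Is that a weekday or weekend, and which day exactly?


Date: 2026-06-03
January 1, 2026 is a Thursday
Day of year: 154
Offset from Jan 1: 153 days
153 mod 7 = 6
Result: Wednesday

Wednesday


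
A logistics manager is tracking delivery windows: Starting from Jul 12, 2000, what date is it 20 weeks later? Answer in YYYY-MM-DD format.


Start: 2000-07-12
Weeks to add: 20
Convert to days: 20 x 7 = 140 days
Add 140 days to 2000-07-12
Result: 2000-11-29

2000-11-29


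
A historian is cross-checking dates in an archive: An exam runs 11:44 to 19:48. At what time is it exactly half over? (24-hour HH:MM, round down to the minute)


Start time: 11:44 = 704 minutes from midnight
End time: 19:48 = 1188 minutes from midnight
Sum: 704 + 1188 = 1892
Midpoint: 1892 / 2 = 946 minutes
Convert: 946 / 60 = 15 hours, 46 minutes
Result: 15:46

15:46


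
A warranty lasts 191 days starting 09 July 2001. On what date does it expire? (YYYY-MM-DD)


Start: 2001-07-09
Adding 191 days
Days remaining in July: 22
After July: 169 days still to add
August 2001: 31 days, 138 remaining
September 2001: 30 days, 108 remaining
October 2001: 31 days, 77 remaining
November 2001: 30 days, 47 remaining
Result: 2002-01-16

2002-01-16


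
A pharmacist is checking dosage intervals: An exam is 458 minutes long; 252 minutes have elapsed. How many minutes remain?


Total budget: 458 minutes
Time used: 252 minutes
Remaining: 458 - 252 = 206 minutes
Percent used: 55.0%
Percent remaining: 45.0%

206


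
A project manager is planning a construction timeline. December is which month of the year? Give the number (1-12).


Calendar month order:
11. November
12. December <--
December is month number 12

12


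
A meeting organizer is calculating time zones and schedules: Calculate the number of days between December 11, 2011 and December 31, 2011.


Start: December 11, 2011
End: December 31, 2011
Days left in December: 20
Total: 20 days

20


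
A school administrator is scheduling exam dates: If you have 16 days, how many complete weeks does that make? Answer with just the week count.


Total days: 16
Days per week: 7
Division: 16 / 7 = 2 remainder 2
Complete weeks: 2
Remaining days: 2

2


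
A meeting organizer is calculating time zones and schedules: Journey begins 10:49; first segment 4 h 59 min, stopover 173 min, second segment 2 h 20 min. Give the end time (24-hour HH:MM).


Depart: 10:49
Leg 1: +299 min -> 15:48
Layover: +173 min -> 18:41
Leg 2: +140 min -> 21:01
Total travel: 612 minutes = 10h 12m
Arrival: 21:01

21:01


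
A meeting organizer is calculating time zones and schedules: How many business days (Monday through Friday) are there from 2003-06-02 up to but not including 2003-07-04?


Start: 2003-06-02 (Monday)
End (exclusive): 2003-07-04 (Friday)
Total calendar days: 32
Full weeks: 32 // 7 = 4 -> 20 weekdays
Remaining 4 days starting on Monday:
  Mon(w), Tue(w), Wed(w), Thu(w) -> 4 weekdays
Total business days: 20 + 4 = 24

24


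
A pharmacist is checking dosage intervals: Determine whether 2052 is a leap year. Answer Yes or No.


Year: 2052
Divisible by 4? 2052 / 4 = 513.0 -> Yes
Divisible by 100? 2052 / 100 = 20.52 -> No
Divisible by 4 but not 100, so it IS a leap year

Yes


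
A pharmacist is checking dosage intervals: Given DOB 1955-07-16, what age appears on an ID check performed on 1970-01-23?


Birth: 1955-07-16
Reference: 1970-01-23
Year difference: 1970 - 1955 = 15
Has birthday (07-16) occurred by 01-23? No
Birthday not yet reached this year -> subtract 1
Age in full years: 14

14


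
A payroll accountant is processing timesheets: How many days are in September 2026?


Month: September
Year: 2026
September is a 30-day month
Total: 30 days

30


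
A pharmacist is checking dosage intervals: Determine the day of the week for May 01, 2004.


Date: 2004-05-01
January 1, 2004 is a Thursday
Day of year: 122
Offset from Jan 1: 121 days
121 mod 7 = 2
Result: Saturday

Saturday


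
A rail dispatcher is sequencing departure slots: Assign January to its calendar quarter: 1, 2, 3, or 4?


Month: January (month 1)
Q1: January-March (months 1-3)
Q2: April-June (months 4-6)
Q3: July-September (months 7-9)
Q4: October-December (months 10-12)
Month 1 falls in Q1

1


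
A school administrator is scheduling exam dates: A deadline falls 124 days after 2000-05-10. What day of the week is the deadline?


Start: 2000-05-10 (Wednesday)
Step 1 - find target date: add 124 days
  2000-05-10 + 124 days = 2000-09-11
Step 2 - day of week:
  124 mod 7 = 5
  Wednesday + 5 days -> Monday
Result: Monday (2000-09-11)

Monday


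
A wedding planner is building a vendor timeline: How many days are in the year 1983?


Year: 1983
Check leap year rules:
Divisible by 4? No
1983 is not a leap year
Days: 365

365


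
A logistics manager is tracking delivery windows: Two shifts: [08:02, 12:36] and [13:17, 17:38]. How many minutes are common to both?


Interval A: [482, 756] minutes from midnight
Interval B: [797, 1058] minutes from midnight
Overlap start = max(482, 797) = 797
Overlap end = min(756, 1058) = 756
End <= start, so the intervals do not overlap: 0 minutes

0


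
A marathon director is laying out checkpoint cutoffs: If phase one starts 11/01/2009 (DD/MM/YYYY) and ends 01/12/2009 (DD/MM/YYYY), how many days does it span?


Start date: 2009-01-11
End date: 2009-12-01
Jan 2009: +21 days
Feb 2009: +28 days
Mar 2009: +31 days
... (8 more months)
Total: 324 days

324


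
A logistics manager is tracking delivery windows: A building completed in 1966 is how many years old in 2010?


Birth year: 1966
Current year: 2010
Age = current year - birth year
Age = 2010 - 1966 = 44

44


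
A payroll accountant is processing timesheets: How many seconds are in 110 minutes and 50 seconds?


Minutes: 110
Extra seconds: 50
Seconds per minute: 60
Minutes to seconds: 110 x 60 = 6600
Total: 6600 + 50 = 6650

6650


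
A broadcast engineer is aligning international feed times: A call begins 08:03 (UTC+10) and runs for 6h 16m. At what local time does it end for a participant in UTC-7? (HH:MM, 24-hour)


Start: 08:03 in UTC+10
Step 1 - add duration:
  minutes: 3 + 16 = 19
  hours: 8 + 6 + 0 = 14
  end in UTC+10: 14:19
Step 2 - convert UTC+10 -> UTC-7:
  offset difference: -7 - (10) = -17 hours
  14 + (-17) = -3 -> mod 24 = 21
Result: 21:19 in UTC-7

21:19


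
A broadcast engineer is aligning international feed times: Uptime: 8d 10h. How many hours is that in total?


Days: 8
Extra hours: 10
Hours per day: 24
Days to hours: 8 x 24 = 192
Total: 192 + 10 = 202

202


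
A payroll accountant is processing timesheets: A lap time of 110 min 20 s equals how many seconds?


Minutes: 110
Seconds: 20
Convert minutes to seconds: 110 x 60 = 6600
Add remaining seconds: 6600 + 20 = 6620

6620


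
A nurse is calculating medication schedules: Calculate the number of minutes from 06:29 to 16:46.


Start time: 06:29 = 389 minutes from midnight
End time: 16:46 = 1006 minutes from midnight
Difference: 1006 - 389 = 617 minutes
That is 10 hours and 17 minutes

617


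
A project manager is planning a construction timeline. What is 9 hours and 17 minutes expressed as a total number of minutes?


Hours: 9
Minutes: 17
Convert hours to minutes: 9 x 60 = 540
Add remaining minutes: 540 + 17 = 557

557


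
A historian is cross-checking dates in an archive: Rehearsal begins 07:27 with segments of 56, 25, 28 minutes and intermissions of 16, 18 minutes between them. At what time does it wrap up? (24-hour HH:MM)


Start: 07:27 = 447 min from midnight
  after task 1 (56 min): 08:23
  after break (16 min): 08:39
  after task 2 (25 min): 09:04
  after break (18 min): 09:22
  after task 3 (28 min): 09:50
Total elapsed: 143 minutes
End time: 09:50

09:50


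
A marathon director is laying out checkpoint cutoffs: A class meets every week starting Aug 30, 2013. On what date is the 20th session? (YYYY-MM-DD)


First occurrence: 2013-08-30 (occurrence 1)
Each occurrence is 7 days after the previous.
Occurrence 20 is 19 weeks after the first.
19 weeks = 133 days
2013-08-30 + 133 days = 2014-01-10

2014-01-10


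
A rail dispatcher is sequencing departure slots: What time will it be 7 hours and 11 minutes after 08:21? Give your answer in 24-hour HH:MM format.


Start time: 08:21
Adding: 7 hours 11 minutes
Minutes: 21 + 11 = 32
Hours: 8 + 7 + 0 = 15
Result: 15:32

15:32


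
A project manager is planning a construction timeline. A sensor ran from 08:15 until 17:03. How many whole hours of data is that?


Start: 08:15
End: 17:03
Hour difference: 17 - 8 = 9 hours
Minute difference: 3 - 15 = -12 minutes
Total minutes: 528
Complete hours: 528 / 60 = 8 (remainder 48)

8


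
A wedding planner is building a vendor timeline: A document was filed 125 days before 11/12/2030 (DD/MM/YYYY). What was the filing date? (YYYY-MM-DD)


Start: 2030-12-11
Subtracting 125 days
Days already passed in December: 11
After going back through December: 114 more days to subtract
November 2030: 30 days, 84 remaining
October 2030: 31 days, 53 remaining
September 2030: 30 days, 23 remaining
August 2030 has 31 days, need 23
Result: 2030-08-08

2030-08-08


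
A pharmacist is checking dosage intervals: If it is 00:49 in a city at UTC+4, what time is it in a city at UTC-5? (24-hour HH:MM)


Local time: 00:49 at UTC+4 (offset 4h)
Target zone: UTC-5 (offset -5h)
Difference: -5 - (4) = -9 hours
Calculation: 0 + (-9) = -9
Wraparound: (-9) mod 24 = 15
Result: 15:49

15:49


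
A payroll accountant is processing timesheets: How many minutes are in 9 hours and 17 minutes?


Hours: 9
Extra minutes: 17
Minutes per hour: 60
Hours to minutes: 9 x 60 = 540
Total: 540 + 17 = 557

557


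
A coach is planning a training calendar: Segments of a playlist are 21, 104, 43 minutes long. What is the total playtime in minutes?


Durations: 21, 104, 43
Running sum: 21
+ 104 = 125
+ 43 = 168
Total duration: 168 minutes
That is 2 hours and 48 minutes

168


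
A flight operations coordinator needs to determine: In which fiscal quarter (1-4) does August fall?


Month: August (month 8)
Q1: January-March (months 1-3)
Q2: April-June (months 4-6)
Q3: July-September (months 7-9)
Q4: October-December (months 10-12)
Month 8 falls in Q3

3


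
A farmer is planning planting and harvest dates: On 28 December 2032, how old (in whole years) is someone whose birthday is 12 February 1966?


Birth: 1966-02-12
Reference: 2032-12-28
Year difference: 2032 - 1966 = 66
Has birthday (02-12) occurred by 12-28? Yes
Age in full years: 66

66


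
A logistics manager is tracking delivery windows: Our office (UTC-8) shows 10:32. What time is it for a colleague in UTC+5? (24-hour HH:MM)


Local time: 10:32 at UTC-8 (offset -8h)
Target zone: UTC+5 (offset 5h)
Difference: 5 - (-8) = 13 hours
Calculation: 10 + (13) = 23
Result: 23:32

23:32


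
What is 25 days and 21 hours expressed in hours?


Days: 25
Extra hours: 21
Hours per day: 24
Days to hours: 25 x 24 = 600
Total: 600 + 21 = 621

621


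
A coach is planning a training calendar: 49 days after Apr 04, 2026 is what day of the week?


Start: 2026-04-04 (Saturday)
Step 1 - find target date: add 49 days
  2026-04-04 + 49 days = 2026-05-23
Step 2 - day of week:
  49 mod 7 = 0
  Saturday + 0 days -> Saturday
Result: Saturday (2026-05-23)

Saturday


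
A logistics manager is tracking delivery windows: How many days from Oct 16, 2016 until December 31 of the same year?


Start: October 16, 2016
End: December 31, 2016
Days left in October: 15
November: 30
December: 31
Sum of remaining months: 61
Total: 15 + 61 = 76

76


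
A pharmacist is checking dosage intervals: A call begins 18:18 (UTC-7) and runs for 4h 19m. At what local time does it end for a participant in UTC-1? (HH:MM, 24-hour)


Start: 18:18 in UTC-7
Step 1 - add duration:
  minutes: 18 + 19 = 37
  hours: 18 + 4 + 0 = 22
  end in UTC-7: 22:37
Step 2 - convert UTC-7 -> UTC-1:
  offset difference: -1 - (-7) = 6 hours
  22 + (6) = 28 -> mod 24 = 4
Result: 04:37 in UTC-1

04:37


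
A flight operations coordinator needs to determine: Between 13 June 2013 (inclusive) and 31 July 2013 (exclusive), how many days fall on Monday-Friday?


Start: 2013-06-13 (Thursday)
End (exclusive): 2013-07-31 (Wednesday)
Total calendar days: 48
Full weeks: 48 // 7 = 6 -> 30 weekdays
Remaining 6 days starting on Thursday:
  Thu(w), Fri(w), Sat(-), Sun(-), Mon(w), Tue(w) -> 4 weekdays
Total business days: 30 + 4 = 34

34
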